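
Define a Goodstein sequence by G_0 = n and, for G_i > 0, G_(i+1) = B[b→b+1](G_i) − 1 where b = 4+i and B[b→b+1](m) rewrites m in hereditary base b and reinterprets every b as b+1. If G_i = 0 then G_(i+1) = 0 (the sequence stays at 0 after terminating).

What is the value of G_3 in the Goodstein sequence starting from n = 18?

base 4: 18 = 4^2 + 2; at 5: 5^2 + 2 = 27; next = 26
base 5: 26 = 5^2 + 1; at 6: 6^2 + 1 = 37; next = 36
base 6: 36 = 6^2; at 7: 7^2 = 49; next = 48
base 7: 48 = 6·7 + 6; at 8: 6·8 + 6 = 54; next = 53

48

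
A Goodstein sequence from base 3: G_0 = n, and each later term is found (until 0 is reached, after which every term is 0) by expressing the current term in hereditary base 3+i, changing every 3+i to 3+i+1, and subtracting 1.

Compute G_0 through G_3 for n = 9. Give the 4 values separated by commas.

step 0: 9 = 3^2; sub 4 for 3: 4^2; = 16; G_1 = 16−1 = 15
step 1: 15 = 3·4 + 3; sub 5 for 4: 3·5 + 3; = 18; G_2 = 18−1 = 17
step 2: 17 = 3·5 + 2; sub 6 for 5: 3·6 + 2; = 20; G_3 = 20−1 = 19

9, 15, 17, 19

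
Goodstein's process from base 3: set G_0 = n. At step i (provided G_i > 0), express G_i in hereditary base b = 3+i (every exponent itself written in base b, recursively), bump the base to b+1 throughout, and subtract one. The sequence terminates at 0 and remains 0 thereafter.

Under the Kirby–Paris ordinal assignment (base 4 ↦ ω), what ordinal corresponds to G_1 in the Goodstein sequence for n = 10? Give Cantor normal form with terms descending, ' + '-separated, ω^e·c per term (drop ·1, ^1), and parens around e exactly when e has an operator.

ω^2

G_0 = 10. HB_3(10) = 3^2 + 1. Bump = 17. G_1 = 16.
G_1 = 16. HB_4(16) = 4^2. Bump = 25. G_2 = 24.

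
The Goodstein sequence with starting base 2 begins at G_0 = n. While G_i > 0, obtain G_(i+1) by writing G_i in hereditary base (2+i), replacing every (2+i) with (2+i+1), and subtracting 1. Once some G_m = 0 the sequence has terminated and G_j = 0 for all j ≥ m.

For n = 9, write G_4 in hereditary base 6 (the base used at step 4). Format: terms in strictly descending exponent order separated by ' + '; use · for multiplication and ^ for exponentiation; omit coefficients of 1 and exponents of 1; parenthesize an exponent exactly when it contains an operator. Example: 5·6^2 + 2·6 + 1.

9 —HB2→ 2^(2 + 1) + 1 —bump→ 3^(3 + 1) + 1 = 82 —(−1)→ 81
81 —HB3→ 3^(3 + 1) —bump→ 4^(4 + 1) = 1024 —(−1)→ 1023
1023 —HB4→ 3·4^4 + 3·4^3 + 3·4^2 + 3·4 + 3 —bump→ 3·5^5 + 3·5^3 + 3·5^2 + 3·5 + 3 = 9843 —(−1)→ 9842
9842 —HB5→ 3·5^5 + 3·5^3 + 3·5^2 + 3·5 + 2 —bump→ 3·6^6 + 3·6^3 + 3·6^2 + 3·6 + 2 = 140744 —(−1)→ 140743

3·6^6 + 3·6^3 + 3·6^2 + 3·6 + 1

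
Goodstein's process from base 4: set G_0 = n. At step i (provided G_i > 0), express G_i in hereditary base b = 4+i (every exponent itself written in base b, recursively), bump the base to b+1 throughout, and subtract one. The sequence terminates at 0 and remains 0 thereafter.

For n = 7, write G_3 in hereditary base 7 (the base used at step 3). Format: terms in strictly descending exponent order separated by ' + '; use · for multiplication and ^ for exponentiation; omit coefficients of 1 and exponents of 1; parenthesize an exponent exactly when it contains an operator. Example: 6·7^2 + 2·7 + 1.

step 0: 7 = 4 + 3; sub 5 for 4: 5 + 3; = 8; G_1 = 8−1 = 7
step 1: 7 = 5 + 2; sub 6 for 5: 6 + 2; = 8; G_2 = 8−1 = 7
step 2: 7 = 6 + 1; sub 7 for 6: 7 + 1; = 8; G_3 = 8−1 = 7
step 3: 7 = 7; sub 8 for 7: 8; = 8; G_4 = 8−1 = 7

7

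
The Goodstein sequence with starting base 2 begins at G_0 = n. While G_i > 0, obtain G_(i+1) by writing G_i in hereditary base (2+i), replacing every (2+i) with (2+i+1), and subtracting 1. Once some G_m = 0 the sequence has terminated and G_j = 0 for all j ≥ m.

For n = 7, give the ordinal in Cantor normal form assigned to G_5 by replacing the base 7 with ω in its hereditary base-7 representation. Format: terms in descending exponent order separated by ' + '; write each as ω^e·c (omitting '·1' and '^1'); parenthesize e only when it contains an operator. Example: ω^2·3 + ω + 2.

ω^ω

(0) 7|_2 = 2^2 + 2 + 1 ↦ 3^3 + 3 + 1|_3 = 31 ⇒ 30
(1) 30|_3 = 3^3 + 3 ↦ 4^4 + 4|_4 = 260 ⇒ 259
(2) 259|_4 = 4^4 + 3 ↦ 5^5 + 3|_5 = 3128 ⇒ 3127
(3) 3127|_5 = 5^5 + 2 ↦ 6^6 + 2|_6 = 46658 ⇒ 46657
(4) 46657|_6 = 6^6 + 1 ↦ 7^7 + 1|_7 = 823544 ⇒ 823543
(5) 823543|_7 = 7^7 ↦ 8^8|_8 = 16777216 ⇒ 16777215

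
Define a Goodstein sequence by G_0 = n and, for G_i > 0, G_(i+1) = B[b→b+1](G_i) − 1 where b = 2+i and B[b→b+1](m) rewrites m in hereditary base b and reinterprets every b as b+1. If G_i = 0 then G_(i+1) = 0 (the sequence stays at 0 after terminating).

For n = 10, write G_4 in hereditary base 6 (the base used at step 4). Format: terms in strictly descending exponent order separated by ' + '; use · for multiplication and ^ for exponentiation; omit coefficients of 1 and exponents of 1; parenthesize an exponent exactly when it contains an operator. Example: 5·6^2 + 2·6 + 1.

5·6^6 + 5·6^5 + 5·6^4 + 5·6^3 + 5·6^2 + 5·6 + 5

G_0 = 10. HB_2(10) = 2^(2 + 1) + 2. Bump = 84. G_1 = 83.
G_1 = 83. HB_3(83) = 3^(3 + 1) + 2. Bump = 1026. G_2 = 1025.
G_2 = 1025. HB_4(1025) = 4^(4 + 1) + 1. Bump = 15626. G_3 = 15625.
G_3 = 15625. HB_5(15625) = 5^(5 + 1). Bump = 279936. G_4 = 279935.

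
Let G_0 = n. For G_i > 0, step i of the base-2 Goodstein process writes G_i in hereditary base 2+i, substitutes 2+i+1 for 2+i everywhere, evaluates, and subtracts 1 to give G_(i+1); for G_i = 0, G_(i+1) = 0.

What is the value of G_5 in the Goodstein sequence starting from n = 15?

6588344

G_0 = 15. HB_2(15) = 2^(2 + 1) + 2^2 + 2 + 1. Bump = 112. G_1 = 111.
G_1 = 111. HB_3(111) = 3^(3 + 1) + 3^3 + 3. Bump = 1284. G_2 = 1283.
G_2 = 1283. HB_4(1283) = 4^(4 + 1) + 4^4 + 3. Bump = 18753. G_3 = 18752.
G_3 = 18752. HB_5(18752) = 5^(5 + 1) + 5^5 + 2. Bump = 326594. G_4 = 326593.
G_4 = 326593. HB_6(326593) = 6^(6 + 1) + 6^6 + 1. Bump = 6588345. G_5 = 6588344.
G_5 = 6588344. HB_7(6588344) = 7^(7 + 1) + 7^7. Bump = 150994944. G_6 = 150994943.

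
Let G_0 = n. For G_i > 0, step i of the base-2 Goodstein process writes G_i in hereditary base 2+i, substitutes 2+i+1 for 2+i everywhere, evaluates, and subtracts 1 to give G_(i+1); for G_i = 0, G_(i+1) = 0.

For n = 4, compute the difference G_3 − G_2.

19

4 —HB2→ 2^2 —bump→ 3^3 = 27 —(−1)→ 26
26 —HB3→ 2·3^2 + 2·3 + 2 —bump→ 2·4^2 + 2·4 + 2 = 42 —(−1)→ 41
41 —HB4→ 2·4^2 + 2·4 + 1 —bump→ 2·5^2 + 2·5 + 1 = 61 —(−1)→ 60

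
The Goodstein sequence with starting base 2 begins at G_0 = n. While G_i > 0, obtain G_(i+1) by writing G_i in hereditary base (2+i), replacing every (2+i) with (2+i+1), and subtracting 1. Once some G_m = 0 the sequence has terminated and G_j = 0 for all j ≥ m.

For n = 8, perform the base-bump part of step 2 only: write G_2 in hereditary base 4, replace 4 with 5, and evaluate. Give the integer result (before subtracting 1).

6311

step 0: 8 = 2^(2 + 1); sub 3 for 2: 3^(3 + 1); = 81; G_1 = 81−1 = 80
step 1: 80 = 2·3^3 + 2·3^2 + 2·3 + 2; sub 4 for 3: 2·4^4 + 2·4^2 + 2·4 + 2; = 554; G_2 = 554−1 = 553
step 2: 553 = 2·4^4 + 2·4^2 + 2·4 + 1; sub 5 for 4: 2·5^5 + 2·5^2 + 2·5 + 1; = 6311; G_3 = 6311−1 = 6310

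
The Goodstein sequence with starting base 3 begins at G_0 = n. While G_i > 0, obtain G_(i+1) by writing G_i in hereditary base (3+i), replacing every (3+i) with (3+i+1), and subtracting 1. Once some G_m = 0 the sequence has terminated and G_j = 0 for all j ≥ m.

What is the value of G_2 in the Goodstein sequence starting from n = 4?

4

G_0 = 4. HB_3(4) = 3 + 1. Bump = 5. G_1 = 4.
G_1 = 4. HB_4(4) = 4. Bump = 5. G_2 = 4.
G_2 = 4. HB_5(4) = 4. Bump = 4. G_3 = 3.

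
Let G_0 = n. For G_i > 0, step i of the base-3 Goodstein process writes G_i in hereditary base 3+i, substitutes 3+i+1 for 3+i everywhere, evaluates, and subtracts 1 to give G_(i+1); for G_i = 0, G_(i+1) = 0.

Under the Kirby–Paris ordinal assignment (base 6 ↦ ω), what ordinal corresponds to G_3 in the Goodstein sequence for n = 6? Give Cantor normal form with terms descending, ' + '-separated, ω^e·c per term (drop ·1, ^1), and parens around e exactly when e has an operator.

ω + 1

G_0=6  [base 3] 2·3  →[3↦4]→  2·4 = 8  −1 ⇒ G_1=7
G_1=7  [base 4] 4 + 3  →[4↦5]→  5 + 3 = 8  −1 ⇒ G_2=7
G_2=7  [base 5] 5 + 2  →[5↦6]→  6 + 2 = 8  −1 ⇒ G_3=7
G_3=7  [base 6] 6 + 1  →[6↦7]→  7 + 1 = 8  −1 ⇒ G_4=7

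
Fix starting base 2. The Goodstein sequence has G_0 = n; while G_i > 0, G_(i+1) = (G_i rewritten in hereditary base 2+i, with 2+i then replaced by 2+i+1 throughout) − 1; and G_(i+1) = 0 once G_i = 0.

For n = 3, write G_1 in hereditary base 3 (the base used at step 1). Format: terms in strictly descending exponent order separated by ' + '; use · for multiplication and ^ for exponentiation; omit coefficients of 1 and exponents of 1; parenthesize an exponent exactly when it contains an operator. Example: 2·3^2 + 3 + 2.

3

[0] 3 ≡ 2 + 1 (base 2). Lift 3: 4. −1: 3.
[1] 3 ≡ 3 (base 3). Lift 4: 4. −1: 3.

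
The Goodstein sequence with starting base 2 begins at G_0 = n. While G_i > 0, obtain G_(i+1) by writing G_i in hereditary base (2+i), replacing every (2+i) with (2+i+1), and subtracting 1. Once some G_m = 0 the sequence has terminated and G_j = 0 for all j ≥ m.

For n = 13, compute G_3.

step 0: 13 = 2^(2 + 1) + 2^2 + 1; sub 3 for 2: 3^(3 + 1) + 3^3 + 1; = 109; G_1 = 109−1 = 108
step 1: 108 = 3^(3 + 1) + 3^3; sub 4 for 3: 4^(4 + 1) + 4^4; = 1280; G_2 = 1280−1 = 1279
step 2: 1279 = 4^(4 + 1) + 3·4^3 + 3·4^2 + 3·4 + 3; sub 5 for 4: 5^(5 + 1) + 3·5^3 + 3·5^2 + 3·5 + 3; = 16093; G_3 = 16093−1 = 16092
step 3: 16092 = 5^(5 + 1) + 3·5^3 + 3·5^2 + 3·5 + 2; sub 6 for 5: 6^(6 + 1) + 3·6^3 + 3·6^2 + 3·6 + 2; = 280712; G_4 = 280712−1 = 280711

16092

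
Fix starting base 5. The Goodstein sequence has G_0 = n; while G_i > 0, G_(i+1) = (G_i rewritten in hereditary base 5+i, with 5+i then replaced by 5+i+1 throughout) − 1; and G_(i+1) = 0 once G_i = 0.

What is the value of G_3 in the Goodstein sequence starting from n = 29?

G_0 = 29. HB_5(29) = 5^2 + 4. Bump = 40. G_1 = 39.
G_1 = 39. HB_6(39) = 6^2 + 3. Bump = 52. G_2 = 51.
G_2 = 51. HB_7(51) = 7^2 + 2. Bump = 66. G_3 = 65.
G_3 = 65. HB_8(65) = 8^2 + 1. Bump = 82. G_4 = 81.

65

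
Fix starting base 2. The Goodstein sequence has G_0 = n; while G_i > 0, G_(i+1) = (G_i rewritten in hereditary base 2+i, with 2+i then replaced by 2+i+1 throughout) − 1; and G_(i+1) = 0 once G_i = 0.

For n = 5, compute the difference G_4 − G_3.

(0) 5|_2 = 2^2 + 1 ↦ 3^3 + 1|_3 = 28 ⇒ 27
(1) 27|_3 = 3^3 ↦ 4^4|_4 = 256 ⇒ 255
(2) 255|_4 = 3·4^3 + 3·4^2 + 3·4 + 3 ↦ 3·5^3 + 3·5^2 + 3·5 + 3|_5 = 468 ⇒ 467
(3) 467|_5 = 3·5^3 + 3·5^2 + 3·5 + 2 ↦ 3·6^3 + 3·6^2 + 3·6 + 2|_6 = 776 ⇒ 775

308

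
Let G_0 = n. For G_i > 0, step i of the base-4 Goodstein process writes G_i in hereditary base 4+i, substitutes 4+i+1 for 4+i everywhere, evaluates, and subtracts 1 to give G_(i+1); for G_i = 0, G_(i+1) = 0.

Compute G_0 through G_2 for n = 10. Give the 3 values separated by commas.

G_0 = 10. HB_4(10) = 2·4 + 2. Bump = 12. G_1 = 11.
G_1 = 11. HB_5(11) = 2·5 + 1. Bump = 13. G_2 = 12.

10, 11, 12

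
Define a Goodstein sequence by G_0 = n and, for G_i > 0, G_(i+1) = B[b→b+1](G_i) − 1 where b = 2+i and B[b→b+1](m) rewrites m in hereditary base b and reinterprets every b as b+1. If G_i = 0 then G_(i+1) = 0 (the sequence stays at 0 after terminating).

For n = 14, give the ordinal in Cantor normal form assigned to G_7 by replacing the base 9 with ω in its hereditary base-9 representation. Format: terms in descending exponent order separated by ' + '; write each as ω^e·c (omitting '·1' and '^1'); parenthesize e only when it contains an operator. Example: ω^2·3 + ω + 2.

ω^(ω + 1) + ω^5·5 + ω^4·5 + ω^3·5 + ω^2·5 + ω·5 + 2

14 —HB2→ 2^(2 + 1) + 2^2 + 2 —bump→ 3^(3 + 1) + 3^3 + 3 = 111 —(−1)→ 110
110 —HB3→ 3^(3 + 1) + 3^3 + 2 —bump→ 4^(4 + 1) + 4^4 + 2 = 1282 —(−1)→ 1281
1281 —HB4→ 4^(4 + 1) + 4^4 + 1 —bump→ 5^(5 + 1) + 5^5 + 1 = 18751 —(−1)→ 18750
18750 —HB5→ 5^(5 + 1) + 5^5 —bump→ 6^(6 + 1) + 6^6 = 326592 —(−1)→ 326591
326591 —HB6→ 6^(6 + 1) + 5·6^5 + 5·6^4 + 5·6^3 + 5·6^2 + 5·6 + 5 —bump→ 7^(7 + 1) + 5·7^5 + 5·7^4 + 5·7^3 + 5·7^2 + 5·7 + 5 = 5862841 —(−1)→ 5862840
5862840 —HB7→ 7^(7 + 1) + 5·7^5 + 5·7^4 + 5·7^3 + 5·7^2 + 5·7 + 4 —bump→ 8^(8 + 1) + 5·8^5 + 5·8^4 + 5·8^3 + 5·8^2 + 5·8 + 4 = 134404972 —(−1)→ 134404971
134404971 —HB8→ 8^(8 + 1) + 5·8^5 + 5·8^4 + 5·8^3 + 5·8^2 + 5·8 + 3 —bump→ 9^(9 + 1) + 5·9^5 + 5·9^4 + 5·9^3 + 5·9^2 + 5·9 + 3 = 3487116549 —(−1)→ 3487116548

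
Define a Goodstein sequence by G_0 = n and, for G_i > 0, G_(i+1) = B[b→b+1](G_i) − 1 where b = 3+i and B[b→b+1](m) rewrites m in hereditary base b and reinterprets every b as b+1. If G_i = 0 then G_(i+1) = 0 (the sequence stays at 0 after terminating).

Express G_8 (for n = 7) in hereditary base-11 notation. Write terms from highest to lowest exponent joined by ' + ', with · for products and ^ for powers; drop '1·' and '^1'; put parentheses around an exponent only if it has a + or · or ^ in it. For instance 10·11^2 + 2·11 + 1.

8

step 0: 7 = 2·3 + 1; sub 4 for 3: 2·4 + 1; = 9; G_1 = 9−1 = 8
step 1: 8 = 2·4; sub 5 for 4: 2·5; = 10; G_2 = 10−1 = 9
step 2: 9 = 5 + 4; sub 6 for 5: 6 + 4; = 10; G_3 = 10−1 = 9
step 3: 9 = 6 + 3; sub 7 for 6: 7 + 3; = 10; G_4 = 10−1 = 9
step 4: 9 = 7 + 2; sub 8 for 7: 8 + 2; = 10; G_5 = 10−1 = 9
step 5: 9 = 8 + 1; sub 9 for 8: 9 + 1; = 10; G_6 = 10−1 = 9
step 6: 9 = 9; sub 10 for 9: 10; = 10; G_7 = 10−1 = 9
step 7: 9 = 9; sub 11 for 10: 9; = 9; G_8 = 9−1 = 8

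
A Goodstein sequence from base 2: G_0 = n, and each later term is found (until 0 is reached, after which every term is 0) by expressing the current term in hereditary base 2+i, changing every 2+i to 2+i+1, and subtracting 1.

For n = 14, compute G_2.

G_0=14  [base 2] 2^(2 + 1) + 2^2 + 2  →[2↦3]→  3^(3 + 1) + 3^3 + 3 = 111  −1 ⇒ G_1=110
G_1=110  [base 3] 3^(3 + 1) + 3^3 + 2  →[3↦4]→  4^(4 + 1) + 4^4 + 2 = 1282  −1 ⇒ G_2=1281
G_2=1281  [base 4] 4^(4 + 1) + 4^4 + 1  →[4↦5]→  5^(5 + 1) + 5^5 + 1 = 18751  −1 ⇒ G_3=18750

1281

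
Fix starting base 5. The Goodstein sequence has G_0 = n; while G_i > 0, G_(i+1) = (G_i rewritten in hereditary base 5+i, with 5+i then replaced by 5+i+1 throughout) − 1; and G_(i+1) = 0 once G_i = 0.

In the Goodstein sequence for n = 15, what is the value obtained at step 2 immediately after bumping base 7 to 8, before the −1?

15 —HB5→ 3·5 —bump→ 3·6 = 18 —(−1)→ 17
17 —HB6→ 2·6 + 5 —bump→ 2·7 + 5 = 19 —(−1)→ 18
18 —HB7→ 2·7 + 4 —bump→ 2·8 + 4 = 20 —(−1)→ 19

20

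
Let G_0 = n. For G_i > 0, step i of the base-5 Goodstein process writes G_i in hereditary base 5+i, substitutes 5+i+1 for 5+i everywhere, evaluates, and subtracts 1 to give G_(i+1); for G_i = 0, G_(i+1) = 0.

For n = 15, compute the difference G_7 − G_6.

1

15 —HB5→ 3·5 —bump→ 3·6 = 18 —(−1)→ 17
17 —HB6→ 2·6 + 5 —bump→ 2·7 + 5 = 19 —(−1)→ 18
18 —HB7→ 2·7 + 4 —bump→ 2·8 + 4 = 20 —(−1)→ 19
19 —HB8→ 2·8 + 3 —bump→ 2·9 + 3 = 21 —(−1)→ 20
20 —HB9→ 2·9 + 2 —bump→ 2·10 + 2 = 22 —(−1)→ 21
21 —HB10→ 2·10 + 1 —bump→ 2·11 + 1 = 23 —(−1)→ 22
22 —HB11→ 2·11 —bump→ 2·12 = 24 —(−1)→ 23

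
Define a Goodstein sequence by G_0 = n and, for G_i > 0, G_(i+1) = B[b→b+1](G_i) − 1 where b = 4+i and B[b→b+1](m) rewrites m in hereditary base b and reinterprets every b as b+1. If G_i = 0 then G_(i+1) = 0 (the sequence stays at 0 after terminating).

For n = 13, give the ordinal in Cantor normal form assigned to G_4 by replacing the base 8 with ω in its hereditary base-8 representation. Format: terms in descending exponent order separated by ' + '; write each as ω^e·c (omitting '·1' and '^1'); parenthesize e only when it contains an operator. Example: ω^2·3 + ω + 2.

step 0: 13 = 3·4 + 1; sub 5 for 4: 3·5 + 1; = 16; G_1 = 16−1 = 15
step 1: 15 = 3·5; sub 6 for 5: 3·6; = 18; G_2 = 18−1 = 17
step 2: 17 = 2·6 + 5; sub 7 for 6: 2·7 + 5; = 19; G_3 = 19−1 = 18
step 3: 18 = 2·7 + 4; sub 8 for 7: 2·8 + 4; = 20; G_4 = 20−1 = 19
step 4: 19 = 2·8 + 3; sub 9 for 8: 2·9 + 3; = 21; G_5 = 21−1 = 20

ω·2 + 3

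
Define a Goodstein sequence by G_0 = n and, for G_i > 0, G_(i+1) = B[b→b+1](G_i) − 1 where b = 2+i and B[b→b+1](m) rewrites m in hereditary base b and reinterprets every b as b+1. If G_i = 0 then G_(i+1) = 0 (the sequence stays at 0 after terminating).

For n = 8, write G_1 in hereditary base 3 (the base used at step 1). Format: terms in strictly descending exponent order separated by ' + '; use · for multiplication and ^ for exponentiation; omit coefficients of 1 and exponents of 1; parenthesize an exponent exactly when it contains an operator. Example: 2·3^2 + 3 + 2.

G_0=8  [base 2] 2^(2 + 1)  →[2↦3]→  3^(3 + 1) = 81  −1 ⇒ G_1=80
G_1=80  [base 3] 2·3^3 + 2·3^2 + 2·3 + 2  →[3↦4]→  2·4^4 + 2·4^2 + 2·4 + 2 = 554  −1 ⇒ G_2=553

2·3^3 + 2·3^2 + 2·3 + 2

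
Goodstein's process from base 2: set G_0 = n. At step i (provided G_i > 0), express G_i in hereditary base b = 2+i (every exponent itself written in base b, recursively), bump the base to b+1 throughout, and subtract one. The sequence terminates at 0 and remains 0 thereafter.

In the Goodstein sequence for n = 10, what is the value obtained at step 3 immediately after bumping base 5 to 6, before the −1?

279936

(0) 10|_2 = 2^(2 + 1) + 2 ↦ 3^(3 + 1) + 3|_3 = 84 ⇒ 83
(1) 83|_3 = 3^(3 + 1) + 2 ↦ 4^(4 + 1) + 2|_4 = 1026 ⇒ 1025
(2) 1025|_4 = 4^(4 + 1) + 1 ↦ 5^(5 + 1) + 1|_5 = 15626 ⇒ 15625
(3) 15625|_5 = 5^(5 + 1) ↦ 6^(6 + 1)|_6 = 279936 ⇒ 279935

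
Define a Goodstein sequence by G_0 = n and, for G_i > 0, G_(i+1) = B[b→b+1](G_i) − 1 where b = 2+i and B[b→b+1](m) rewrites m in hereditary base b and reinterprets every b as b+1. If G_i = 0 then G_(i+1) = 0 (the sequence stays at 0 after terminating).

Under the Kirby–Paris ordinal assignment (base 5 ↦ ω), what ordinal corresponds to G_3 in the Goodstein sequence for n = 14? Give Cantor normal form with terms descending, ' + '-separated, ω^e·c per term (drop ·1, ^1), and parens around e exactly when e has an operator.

14 —HB2→ 2^(2 + 1) + 2^2 + 2 —bump→ 3^(3 + 1) + 3^3 + 3 = 111 —(−1)→ 110
110 —HB3→ 3^(3 + 1) + 3^3 + 2 —bump→ 4^(4 + 1) + 4^4 + 2 = 1282 —(−1)→ 1281
1281 —HB4→ 4^(4 + 1) + 4^4 + 1 —bump→ 5^(5 + 1) + 5^5 + 1 = 18751 —(−1)→ 18750
18750 —HB5→ 5^(5 + 1) + 5^5 —bump→ 6^(6 + 1) + 6^6 = 326592 —(−1)→ 326591

ω^(ω + 1) + ω^ω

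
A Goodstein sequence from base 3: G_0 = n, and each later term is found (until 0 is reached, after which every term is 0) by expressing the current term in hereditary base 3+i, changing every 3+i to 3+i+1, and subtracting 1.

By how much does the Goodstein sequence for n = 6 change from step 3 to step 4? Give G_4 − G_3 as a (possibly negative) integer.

6 —HB3→ 2·3 —bump→ 2·4 = 8 —(−1)→ 7
7 —HB4→ 4 + 3 —bump→ 5 + 3 = 8 —(−1)→ 7
7 —HB5→ 5 + 2 —bump→ 6 + 2 = 8 —(−1)→ 7
7 —HB6→ 6 + 1 —bump→ 7 + 1 = 8 —(−1)→ 7

0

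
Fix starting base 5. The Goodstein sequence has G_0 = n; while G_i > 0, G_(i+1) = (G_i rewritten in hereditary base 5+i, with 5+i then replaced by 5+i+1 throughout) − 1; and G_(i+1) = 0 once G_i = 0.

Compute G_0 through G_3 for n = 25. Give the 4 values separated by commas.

base 5: 25 = 5^2; at 6: 6^2 = 36; next = 35
base 6: 35 = 5·6 + 5; at 7: 5·7 + 5 = 40; next = 39
base 7: 39 = 5·7 + 4; at 8: 5·8 + 4 = 44; next = 43

25, 35, 39, 43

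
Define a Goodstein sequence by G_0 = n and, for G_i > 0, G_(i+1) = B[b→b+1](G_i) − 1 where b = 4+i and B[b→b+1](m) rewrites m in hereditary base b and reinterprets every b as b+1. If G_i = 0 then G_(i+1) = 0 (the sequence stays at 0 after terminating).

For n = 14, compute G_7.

14 —HB4→ 3·4 + 2 —bump→ 3·5 + 2 = 17 —(−1)→ 16
16 —HB5→ 3·5 + 1 —bump→ 3·6 + 1 = 19 —(−1)→ 18
18 —HB6→ 3·6 —bump→ 3·7 = 21 —(−1)→ 20
20 —HB7→ 2·7 + 6 —bump→ 2·8 + 6 = 22 —(−1)→ 21
21 —HB8→ 2·8 + 5 —bump→ 2·9 + 5 = 23 —(−1)→ 22
22 —HB9→ 2·9 + 4 —bump→ 2·10 + 4 = 24 —(−1)→ 23
23 —HB10→ 2·10 + 3 —bump→ 2·11 + 3 = 25 —(−1)→ 24
24 —HB11→ 2·11 + 2 —bump→ 2·12 + 2 = 26 —(−1)→ 25

24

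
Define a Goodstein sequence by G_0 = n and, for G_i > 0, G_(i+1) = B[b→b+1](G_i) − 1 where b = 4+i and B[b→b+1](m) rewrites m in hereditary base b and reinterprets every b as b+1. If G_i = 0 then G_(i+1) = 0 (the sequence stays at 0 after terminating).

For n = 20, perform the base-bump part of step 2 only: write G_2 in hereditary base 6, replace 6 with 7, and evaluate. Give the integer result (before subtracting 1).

52

i=0: 20 = 4^2 + 4 (b=4); 4→5: 5^2 + 5 = 30; 30−1 = 29
i=1: 29 = 5^2 + 4 (b=5); 5→6: 6^2 + 4 = 40; 40−1 = 39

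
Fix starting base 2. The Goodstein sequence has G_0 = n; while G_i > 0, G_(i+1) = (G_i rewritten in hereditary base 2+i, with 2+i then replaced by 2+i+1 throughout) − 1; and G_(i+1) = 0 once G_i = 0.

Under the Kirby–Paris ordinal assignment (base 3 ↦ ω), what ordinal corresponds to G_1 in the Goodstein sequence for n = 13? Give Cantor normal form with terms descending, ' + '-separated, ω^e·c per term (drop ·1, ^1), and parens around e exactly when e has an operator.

13 —HB2→ 2^(2 + 1) + 2^2 + 1 —bump→ 3^(3 + 1) + 3^3 + 1 = 109 —(−1)→ 108
108 —HB3→ 3^(3 + 1) + 3^3 —bump→ 4^(4 + 1) + 4^4 = 1280 —(−1)→ 1279

ω^(ω + 1) + ω^ω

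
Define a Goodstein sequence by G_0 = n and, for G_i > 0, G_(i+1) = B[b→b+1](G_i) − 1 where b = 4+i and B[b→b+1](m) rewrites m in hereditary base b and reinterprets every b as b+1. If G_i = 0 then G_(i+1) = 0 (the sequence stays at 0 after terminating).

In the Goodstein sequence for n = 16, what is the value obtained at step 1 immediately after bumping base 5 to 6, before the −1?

(0) 16|_4 = 4^2 ↦ 5^2|_5 = 25 ⇒ 24
(1) 24|_5 = 4·5 + 4 ↦ 4·6 + 4|_6 = 28 ⇒ 27

28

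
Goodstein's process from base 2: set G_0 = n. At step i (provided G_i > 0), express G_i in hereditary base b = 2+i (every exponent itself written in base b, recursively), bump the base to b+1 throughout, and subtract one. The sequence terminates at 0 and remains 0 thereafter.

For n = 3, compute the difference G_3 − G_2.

base 2: 3 = 2 + 1; at 3: 3 + 1 = 4; next = 3
base 3: 3 = 3; at 4: 4 = 4; next = 3
base 4: 3 = 3; at 5: 3 = 3; next = 2

-1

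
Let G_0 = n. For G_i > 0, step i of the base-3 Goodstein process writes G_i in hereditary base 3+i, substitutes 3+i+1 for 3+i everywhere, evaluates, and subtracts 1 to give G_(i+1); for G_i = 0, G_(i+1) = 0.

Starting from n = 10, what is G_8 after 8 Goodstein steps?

10 —HB3→ 3^2 + 1 —bump→ 4^2 + 1 = 17 —(−1)→ 16
16 —HB4→ 4^2 —bump→ 5^2 = 25 —(−1)→ 24
24 —HB5→ 4·5 + 4 —bump→ 4·6 + 4 = 28 —(−1)→ 27
27 —HB6→ 4·6 + 3 —bump→ 4·7 + 3 = 31 —(−1)→ 30
30 —HB7→ 4·7 + 2 —bump→ 4·8 + 2 = 34 —(−1)→ 33
33 —HB8→ 4·8 + 1 —bump→ 4·9 + 1 = 37 —(−1)→ 36
36 —HB9→ 4·9 —bump→ 4·10 = 40 —(−1)→ 39
39 —HB10→ 3·10 + 9 —bump→ 3·11 + 9 = 42 —(−1)→ 41

41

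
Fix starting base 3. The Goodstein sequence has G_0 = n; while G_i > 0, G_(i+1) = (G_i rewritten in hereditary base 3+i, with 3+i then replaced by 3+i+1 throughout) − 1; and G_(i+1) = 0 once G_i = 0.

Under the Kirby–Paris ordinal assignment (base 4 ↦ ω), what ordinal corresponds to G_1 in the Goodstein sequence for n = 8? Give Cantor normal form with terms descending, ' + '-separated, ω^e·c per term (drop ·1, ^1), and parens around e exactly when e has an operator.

ω·2 + 1

i=0: 8 = 2·3 + 2 (b=3); 3→4: 2·4 + 2 = 10; 10−1 = 9
i=1: 9 = 2·4 + 1 (b=4); 4→5: 2·5 + 1 = 11; 11−1 = 10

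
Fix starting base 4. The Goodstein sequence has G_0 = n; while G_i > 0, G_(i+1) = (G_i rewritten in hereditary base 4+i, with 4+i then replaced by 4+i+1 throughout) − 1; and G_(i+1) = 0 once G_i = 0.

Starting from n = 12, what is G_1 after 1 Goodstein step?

14

G_0 = 12. HB_4(12) = 3·4. Bump = 15. G_1 = 14.
G_1 = 14. HB_5(14) = 2·5 + 4. Bump = 16. G_2 = 15.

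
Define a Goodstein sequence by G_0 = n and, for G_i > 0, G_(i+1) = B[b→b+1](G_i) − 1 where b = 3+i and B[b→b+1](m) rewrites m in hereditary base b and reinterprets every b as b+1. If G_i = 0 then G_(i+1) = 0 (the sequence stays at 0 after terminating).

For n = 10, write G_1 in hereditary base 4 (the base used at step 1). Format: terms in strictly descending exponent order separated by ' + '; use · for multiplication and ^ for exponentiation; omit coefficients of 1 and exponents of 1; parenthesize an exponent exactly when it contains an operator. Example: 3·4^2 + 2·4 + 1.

4^2

G_0 = 10. HB_3(10) = 3^2 + 1. Bump = 17. G_1 = 16.
G_1 = 16. HB_4(16) = 4^2. Bump = 25. G_2 = 24.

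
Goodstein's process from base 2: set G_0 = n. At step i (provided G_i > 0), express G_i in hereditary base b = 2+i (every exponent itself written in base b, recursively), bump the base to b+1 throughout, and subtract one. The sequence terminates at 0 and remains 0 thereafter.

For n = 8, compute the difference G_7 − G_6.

base 2: 8 = 2^(2 + 1); at 3: 3^(3 + 1) = 81; next = 80
base 3: 80 = 2·3^3 + 2·3^2 + 2·3 + 2; at 4: 2·4^4 + 2·4^2 + 2·4 + 2 = 554; next = 553
base 4: 553 = 2·4^4 + 2·4^2 + 2·4 + 1; at 5: 2·5^5 + 2·5^2 + 2·5 + 1 = 6311; next = 6310
base 5: 6310 = 2·5^5 + 2·5^2 + 2·5; at 6: 2·6^6 + 2·6^2 + 2·6 = 93396; next = 93395
base 6: 93395 = 2·6^6 + 2·6^2 + 6 + 5; at 7: 2·7^7 + 2·7^2 + 7 + 5 = 1647196; next = 1647195
base 7: 1647195 = 2·7^7 + 2·7^2 + 7 + 4; at 8: 2·8^8 + 2·8^2 + 8 + 4 = 33554572; next = 33554571
base 8: 33554571 = 2·8^8 + 2·8^2 + 8 + 3; at 9: 2·9^9 + 2·9^2 + 9 + 3 = 774841152; next = 774841151

741286580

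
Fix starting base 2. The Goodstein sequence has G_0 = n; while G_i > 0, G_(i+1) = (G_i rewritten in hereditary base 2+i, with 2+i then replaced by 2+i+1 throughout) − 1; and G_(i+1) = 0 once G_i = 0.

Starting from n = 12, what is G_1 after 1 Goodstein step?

107

[0] 12 ≡ 2^(2 + 1) + 2^2 (base 2). Lift 3: 108. −1: 107.
[1] 107 ≡ 3^(3 + 1) + 2·3^2 + 2·3 + 2 (base 3). Lift 4: 1066. −1: 1065.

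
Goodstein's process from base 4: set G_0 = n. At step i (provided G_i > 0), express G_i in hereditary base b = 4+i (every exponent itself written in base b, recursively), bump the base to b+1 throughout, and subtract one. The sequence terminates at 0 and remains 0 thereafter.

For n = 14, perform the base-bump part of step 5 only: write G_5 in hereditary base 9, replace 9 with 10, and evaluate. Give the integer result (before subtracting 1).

G_0=14  [base 4] 3·4 + 2  →[4↦5]→  3·5 + 2 = 17  −1 ⇒ G_1=16
G_1=16  [base 5] 3·5 + 1  →[5↦6]→  3·6 + 1 = 19  −1 ⇒ G_2=18
G_2=18  [base 6] 3·6  →[6↦7]→  3·7 = 21  −1 ⇒ G_3=20
G_3=20  [base 7] 2·7 + 6  →[7↦8]→  2·8 + 6 = 22  −1 ⇒ G_4=21
G_4=21  [base 8] 2·8 + 5  →[8↦9]→  2·9 + 5 = 23  −1 ⇒ G_5=22
G_5=22  [base 9] 2·9 + 4  →[9↦10]→  2·10 + 4 = 24  −1 ⇒ G_6=23

24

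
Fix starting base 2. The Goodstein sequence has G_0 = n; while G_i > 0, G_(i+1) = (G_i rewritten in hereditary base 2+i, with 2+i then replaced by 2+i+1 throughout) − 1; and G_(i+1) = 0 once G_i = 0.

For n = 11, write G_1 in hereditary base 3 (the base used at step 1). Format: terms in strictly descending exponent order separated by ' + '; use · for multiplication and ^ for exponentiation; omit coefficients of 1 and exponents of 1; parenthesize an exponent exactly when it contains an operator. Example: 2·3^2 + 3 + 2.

11 —HB2→ 2^(2 + 1) + 2 + 1 —bump→ 3^(3 + 1) + 3 + 1 = 85 —(−1)→ 84
84 —HB3→ 3^(3 + 1) + 3 —bump→ 4^(4 + 1) + 4 = 1028 —(−1)→ 1027

3^(3 + 1) + 3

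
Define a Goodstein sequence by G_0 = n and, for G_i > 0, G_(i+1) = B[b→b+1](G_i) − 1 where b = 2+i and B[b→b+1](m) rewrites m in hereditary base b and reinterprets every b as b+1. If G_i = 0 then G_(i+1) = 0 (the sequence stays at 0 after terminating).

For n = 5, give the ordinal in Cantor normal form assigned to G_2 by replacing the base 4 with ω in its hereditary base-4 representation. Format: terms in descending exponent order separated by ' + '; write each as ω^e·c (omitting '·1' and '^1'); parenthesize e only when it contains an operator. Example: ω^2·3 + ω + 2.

(0) 5|_2 = 2^2 + 1 ↦ 3^3 + 1|_3 = 28 ⇒ 27
(1) 27|_3 = 3^3 ↦ 4^4|_4 = 256 ⇒ 255

ω^3·3 + ω^2·3 + ω·3 + 3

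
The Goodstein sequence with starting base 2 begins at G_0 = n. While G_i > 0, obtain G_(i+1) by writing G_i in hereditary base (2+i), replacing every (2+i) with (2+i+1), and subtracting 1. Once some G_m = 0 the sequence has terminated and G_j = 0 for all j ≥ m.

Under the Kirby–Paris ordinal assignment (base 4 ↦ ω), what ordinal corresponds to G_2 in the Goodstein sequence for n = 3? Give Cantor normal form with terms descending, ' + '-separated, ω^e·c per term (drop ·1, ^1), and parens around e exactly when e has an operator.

3

G_0 = 3. HB_2(3) = 2 + 1. Bump = 4. G_1 = 3.
G_1 = 3. HB_3(3) = 3. Bump = 4. G_2 = 3.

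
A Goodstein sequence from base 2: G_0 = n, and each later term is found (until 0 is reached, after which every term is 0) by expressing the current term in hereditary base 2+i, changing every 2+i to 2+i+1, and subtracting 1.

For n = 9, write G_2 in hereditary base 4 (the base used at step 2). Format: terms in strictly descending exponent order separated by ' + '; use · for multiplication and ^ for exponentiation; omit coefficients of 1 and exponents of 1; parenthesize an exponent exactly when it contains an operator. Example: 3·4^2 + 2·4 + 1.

3·4^4 + 3·4^3 + 3·4^2 + 3·4 + 3

i=0: 9 = 2^(2 + 1) + 1 (b=2); 2→3: 3^(3 + 1) + 1 = 82; 82−1 = 81
i=1: 81 = 3^(3 + 1) (b=3); 3→4: 4^(4 + 1) = 1024; 1024−1 = 1023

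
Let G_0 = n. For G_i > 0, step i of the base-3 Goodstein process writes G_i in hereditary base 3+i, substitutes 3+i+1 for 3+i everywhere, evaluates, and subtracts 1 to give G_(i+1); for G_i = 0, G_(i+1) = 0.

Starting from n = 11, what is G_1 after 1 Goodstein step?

17

step 0: 11 = 3^2 + 2; sub 4 for 3: 4^2 + 2; = 18; G_1 = 18−1 = 17
step 1: 17 = 4^2 + 1; sub 5 for 4: 5^2 + 1; = 26; G_2 = 26−1 = 25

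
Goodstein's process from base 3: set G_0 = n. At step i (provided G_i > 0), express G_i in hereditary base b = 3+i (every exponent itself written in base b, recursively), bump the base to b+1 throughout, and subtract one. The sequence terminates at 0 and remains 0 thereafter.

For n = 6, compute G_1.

7

base 3: 6 = 2·3; at 4: 2·4 = 8; next = 7
base 4: 7 = 4 + 3; at 5: 5 + 3 = 8; next = 7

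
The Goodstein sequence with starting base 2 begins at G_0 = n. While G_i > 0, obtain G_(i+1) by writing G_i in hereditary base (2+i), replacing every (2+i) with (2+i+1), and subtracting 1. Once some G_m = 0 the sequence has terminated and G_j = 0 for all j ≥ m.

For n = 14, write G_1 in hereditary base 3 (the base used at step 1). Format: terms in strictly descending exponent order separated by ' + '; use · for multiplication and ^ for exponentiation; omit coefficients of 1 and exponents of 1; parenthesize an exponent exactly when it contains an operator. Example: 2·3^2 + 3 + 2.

i=0: 14 = 2^(2 + 1) + 2^2 + 2 (b=2); 2→3: 3^(3 + 1) + 3^3 + 3 = 111; 111−1 = 110
i=1: 110 = 3^(3 + 1) + 3^3 + 2 (b=3); 3→4: 4^(4 + 1) + 4^4 + 2 = 1282; 1282−1 = 1281

3^(3 + 1) + 3^3 + 2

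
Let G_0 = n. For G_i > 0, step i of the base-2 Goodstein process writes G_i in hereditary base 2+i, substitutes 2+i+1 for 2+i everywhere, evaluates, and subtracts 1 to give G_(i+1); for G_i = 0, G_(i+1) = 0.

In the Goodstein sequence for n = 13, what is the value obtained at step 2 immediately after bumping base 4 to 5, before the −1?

(0) 13|_2 = 2^(2 + 1) + 2^2 + 1 ↦ 3^(3 + 1) + 3^3 + 1|_3 = 109 ⇒ 108
(1) 108|_3 = 3^(3 + 1) + 3^3 ↦ 4^(4 + 1) + 4^4|_4 = 1280 ⇒ 1279
(2) 1279|_4 = 4^(4 + 1) + 3·4^3 + 3·4^2 + 3·4 + 3 ↦ 5^(5 + 1) + 3·5^3 + 3·5^2 + 3·5 + 3|_5 = 16093 ⇒ 16092

16093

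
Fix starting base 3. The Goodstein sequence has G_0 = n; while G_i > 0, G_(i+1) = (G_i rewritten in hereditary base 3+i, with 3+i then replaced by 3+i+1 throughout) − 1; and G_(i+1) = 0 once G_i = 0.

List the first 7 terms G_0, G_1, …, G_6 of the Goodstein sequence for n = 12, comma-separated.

base 3: 12 = 3^2 + 3; at 4: 4^2 + 4 = 20; next = 19
base 4: 19 = 4^2 + 3; at 5: 5^2 + 3 = 28; next = 27
base 5: 27 = 5^2 + 2; at 6: 6^2 + 2 = 38; next = 37
base 6: 37 = 6^2 + 1; at 7: 7^2 + 1 = 50; next = 49
base 7: 49 = 7^2; at 8: 8^2 = 64; next = 63
base 8: 63 = 7·8 + 7; at 9: 7·9 + 7 = 70; next = 69

12, 19, 27, 37, 49, 63, 69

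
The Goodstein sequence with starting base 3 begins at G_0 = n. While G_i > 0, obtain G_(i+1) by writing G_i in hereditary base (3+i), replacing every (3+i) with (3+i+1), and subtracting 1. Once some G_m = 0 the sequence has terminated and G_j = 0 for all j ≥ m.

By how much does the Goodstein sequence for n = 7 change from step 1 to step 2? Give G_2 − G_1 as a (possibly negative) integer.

G_0=7  [base 3] 2·3 + 1  →[3↦4]→  2·4 + 1 = 9  −1 ⇒ G_1=8
G_1=8  [base 4] 2·4  →[4↦5]→  2·5 = 10  −1 ⇒ G_2=9

1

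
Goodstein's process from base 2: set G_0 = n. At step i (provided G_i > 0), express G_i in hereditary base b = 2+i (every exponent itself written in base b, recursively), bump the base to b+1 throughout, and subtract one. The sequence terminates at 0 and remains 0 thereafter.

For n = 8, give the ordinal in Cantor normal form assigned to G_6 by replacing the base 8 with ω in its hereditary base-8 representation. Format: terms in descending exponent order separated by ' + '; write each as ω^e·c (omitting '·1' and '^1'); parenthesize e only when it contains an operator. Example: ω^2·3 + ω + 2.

G_0 = 8. HB_2(8) = 2^(2 + 1). Bump = 81. G_1 = 80.
G_1 = 80. HB_3(80) = 2·3^3 + 2·3^2 + 2·3 + 2. Bump = 554. G_2 = 553.
G_2 = 553. HB_4(553) = 2·4^4 + 2·4^2 + 2·4 + 1. Bump = 6311. G_3 = 6310.
G_3 = 6310. HB_5(6310) = 2·5^5 + 2·5^2 + 2·5. Bump = 93396. G_4 = 93395.
G_4 = 93395. HB_6(93395) = 2·6^6 + 2·6^2 + 6 + 5. Bump = 1647196. G_5 = 1647195.
G_5 = 1647195. HB_7(1647195) = 2·7^7 + 2·7^2 + 7 + 4. Bump = 33554572. G_6 = 33554571.
G_6 = 33554571. HB_8(33554571) = 2·8^8 + 2·8^2 + 8 + 3. Bump = 774841152. G_7 = 774841151.

ω^ω·2 + ω^2·2 + ω + 3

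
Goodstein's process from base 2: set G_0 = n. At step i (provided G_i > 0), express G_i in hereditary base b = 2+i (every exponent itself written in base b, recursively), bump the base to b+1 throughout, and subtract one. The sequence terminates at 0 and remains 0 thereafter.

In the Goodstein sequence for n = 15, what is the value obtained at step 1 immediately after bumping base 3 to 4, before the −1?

[0] 15 ≡ 2^(2 + 1) + 2^2 + 2 + 1 (base 2). Lift 3: 112. −1: 111.
[1] 111 ≡ 3^(3 + 1) + 3^3 + 3 (base 3). Lift 4: 1284. −1: 1283.

1284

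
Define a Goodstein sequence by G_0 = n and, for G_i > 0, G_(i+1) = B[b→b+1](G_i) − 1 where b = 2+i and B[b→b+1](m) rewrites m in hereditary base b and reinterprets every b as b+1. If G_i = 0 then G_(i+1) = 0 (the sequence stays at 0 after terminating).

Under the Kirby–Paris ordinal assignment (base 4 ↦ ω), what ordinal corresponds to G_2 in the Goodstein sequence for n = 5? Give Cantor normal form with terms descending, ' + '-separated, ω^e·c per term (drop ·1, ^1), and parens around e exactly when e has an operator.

(0) 5|_2 = 2^2 + 1 ↦ 3^3 + 1|_3 = 28 ⇒ 27
(1) 27|_3 = 3^3 ↦ 4^4|_4 = 256 ⇒ 255
(2) 255|_4 = 3·4^3 + 3·4^2 + 3·4 + 3 ↦ 3·5^3 + 3·5^2 + 3·5 + 3|_5 = 468 ⇒ 467

ω^3·3 + ω^2·3 + ω·3 + 3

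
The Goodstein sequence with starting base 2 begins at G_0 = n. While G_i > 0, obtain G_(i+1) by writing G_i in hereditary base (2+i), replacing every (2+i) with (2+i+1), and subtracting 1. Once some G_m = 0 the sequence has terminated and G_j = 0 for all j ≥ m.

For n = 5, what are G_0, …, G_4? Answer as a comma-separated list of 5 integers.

i=0: 5 = 2^2 + 1 (b=2); 2→3: 3^3 + 1 = 28; 28−1 = 27
i=1: 27 = 3^3 (b=3); 3→4: 4^4 = 256; 256−1 = 255
i=2: 255 = 3·4^3 + 3·4^2 + 3·4 + 3 (b=4); 4→5: 3·5^3 + 3·5^2 + 3·5 + 3 = 468; 468−1 = 467
i=3: 467 = 3·5^3 + 3·5^2 + 3·5 + 2 (b=5); 5→6: 3·6^3 + 3·6^2 + 3·6 + 2 = 776; 776−1 = 775

5, 27, 255, 467, 775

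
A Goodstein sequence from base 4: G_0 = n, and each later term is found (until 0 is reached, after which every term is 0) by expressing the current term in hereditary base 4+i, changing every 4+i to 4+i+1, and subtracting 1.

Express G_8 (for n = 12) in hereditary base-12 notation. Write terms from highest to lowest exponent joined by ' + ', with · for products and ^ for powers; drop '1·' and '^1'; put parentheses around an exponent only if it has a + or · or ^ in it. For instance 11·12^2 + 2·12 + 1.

12 —HB4→ 3·4 —bump→ 3·5 = 15 —(−1)→ 14
14 —HB5→ 2·5 + 4 —bump→ 2·6 + 4 = 16 —(−1)→ 15
15 —HB6→ 2·6 + 3 —bump→ 2·7 + 3 = 17 —(−1)→ 16
16 —HB7→ 2·7 + 2 —bump→ 2·8 + 2 = 18 —(−1)→ 17
17 —HB8→ 2·8 + 1 —bump→ 2·9 + 1 = 19 —(−1)→ 18
18 —HB9→ 2·9 —bump→ 2·10 = 20 —(−1)→ 19
19 —HB10→ 10 + 9 —bump→ 11 + 9 = 20 —(−1)→ 19
19 —HB11→ 11 + 8 —bump→ 12 + 8 = 20 —(−1)→ 19
19 —HB12→ 12 + 7 —bump→ 13 + 7 = 20 —(−1)→ 19

12 + 7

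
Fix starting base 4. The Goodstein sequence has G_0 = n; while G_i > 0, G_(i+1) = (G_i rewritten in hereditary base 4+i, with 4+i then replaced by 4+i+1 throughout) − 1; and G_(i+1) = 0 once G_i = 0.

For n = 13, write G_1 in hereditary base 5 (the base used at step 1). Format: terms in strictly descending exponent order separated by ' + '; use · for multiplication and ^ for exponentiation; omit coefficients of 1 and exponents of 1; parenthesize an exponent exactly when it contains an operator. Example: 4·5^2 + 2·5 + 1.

G_0=13  [base 4] 3·4 + 1  →[4↦5]→  3·5 + 1 = 16  −1 ⇒ G_1=15
G_1=15  [base 5] 3·5  →[5↦6]→  3·6 = 18  −1 ⇒ G_2=17

3·5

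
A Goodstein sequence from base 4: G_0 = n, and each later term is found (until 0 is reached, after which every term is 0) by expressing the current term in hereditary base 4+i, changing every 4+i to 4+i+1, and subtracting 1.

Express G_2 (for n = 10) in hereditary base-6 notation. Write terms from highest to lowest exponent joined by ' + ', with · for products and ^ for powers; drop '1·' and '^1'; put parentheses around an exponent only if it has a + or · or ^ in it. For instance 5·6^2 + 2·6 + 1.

2·6

i=0: 10 = 2·4 + 2 (b=4); 4→5: 2·5 + 2 = 12; 12−1 = 11
i=1: 11 = 2·5 + 1 (b=5); 5→6: 2·6 + 1 = 13; 13−1 = 12
i=2: 12 = 2·6 (b=6); 6→7: 2·7 = 14; 14−1 = 13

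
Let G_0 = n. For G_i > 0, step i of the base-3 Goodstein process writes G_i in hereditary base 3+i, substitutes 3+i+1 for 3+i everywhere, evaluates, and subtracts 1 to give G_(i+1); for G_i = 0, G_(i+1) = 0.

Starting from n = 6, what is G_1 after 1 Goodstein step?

[0] 6 ≡ 2·3 (base 3). Lift 4: 8. −1: 7.
[1] 7 ≡ 4 + 3 (base 4). Lift 5: 8. −1: 7.

7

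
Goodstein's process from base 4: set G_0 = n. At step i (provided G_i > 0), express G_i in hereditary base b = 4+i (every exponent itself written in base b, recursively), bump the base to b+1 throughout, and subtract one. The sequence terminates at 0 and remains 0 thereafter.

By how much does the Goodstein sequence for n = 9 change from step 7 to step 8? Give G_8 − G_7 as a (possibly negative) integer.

0

[0] 9 ≡ 2·4 + 1 (base 4). Lift 5: 11. −1: 10.
[1] 10 ≡ 2·5 (base 5). Lift 6: 12. −1: 11.
[2] 11 ≡ 6 + 5 (base 6). Lift 7: 12. −1: 11.
[3] 11 ≡ 7 + 4 (base 7). Lift 8: 12. −1: 11.
[4] 11 ≡ 8 + 3 (base 8). Lift 9: 12. −1: 11.
[5] 11 ≡ 9 + 2 (base 9). Lift 10: 12. −1: 11.
[6] 11 ≡ 10 + 1 (base 10). Lift 11: 12. −1: 11.
[7] 11 ≡ 11 (base 11). Lift 12: 12. −1: 11.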